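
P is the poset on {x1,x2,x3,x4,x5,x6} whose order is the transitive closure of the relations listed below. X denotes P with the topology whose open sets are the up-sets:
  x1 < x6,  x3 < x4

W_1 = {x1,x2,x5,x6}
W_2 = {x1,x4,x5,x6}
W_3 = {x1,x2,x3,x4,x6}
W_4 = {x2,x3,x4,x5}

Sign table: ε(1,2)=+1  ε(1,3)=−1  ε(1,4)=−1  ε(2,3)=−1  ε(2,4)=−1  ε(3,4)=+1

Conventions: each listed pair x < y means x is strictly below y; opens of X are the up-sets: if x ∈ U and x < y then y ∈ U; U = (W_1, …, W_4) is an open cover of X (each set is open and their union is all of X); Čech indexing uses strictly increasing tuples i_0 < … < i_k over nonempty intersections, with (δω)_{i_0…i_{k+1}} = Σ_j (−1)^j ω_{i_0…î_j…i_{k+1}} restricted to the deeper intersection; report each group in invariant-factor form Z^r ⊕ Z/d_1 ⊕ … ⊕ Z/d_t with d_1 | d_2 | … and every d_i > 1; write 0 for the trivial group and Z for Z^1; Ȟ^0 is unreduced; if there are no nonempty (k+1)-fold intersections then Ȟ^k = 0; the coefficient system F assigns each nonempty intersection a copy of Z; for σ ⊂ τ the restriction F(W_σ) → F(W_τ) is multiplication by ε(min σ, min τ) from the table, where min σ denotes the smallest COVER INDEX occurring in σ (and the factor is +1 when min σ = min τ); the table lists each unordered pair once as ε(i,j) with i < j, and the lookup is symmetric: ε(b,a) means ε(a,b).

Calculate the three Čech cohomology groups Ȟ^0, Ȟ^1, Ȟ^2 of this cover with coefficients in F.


nerve simplices:
  W12={x1,x5,x6} W13={x1,x2,x6} W14={x2,x5} W23={x1,x4,x6} W24={x4,x5} W34={x2,x3,x4}
  W123={x1,x6} W124={x5} W134={x2} W234={x4}
C dims 4,6,4; δ0: rk 3, SNF 1^3; δ1: rk 3, SNF 1^3
degree 0: 4−3−0 = 1 → Ȟ^0 ≅ Z
degree 1: 6−3−3 = 0 → Ȟ^1 ≅ 0
degree 2: 4−0−3 = 1 → Ȟ^2 ≅ Z

Ȟ^0 = Z; Ȟ^1 = 0; Ȟ^2 = Z


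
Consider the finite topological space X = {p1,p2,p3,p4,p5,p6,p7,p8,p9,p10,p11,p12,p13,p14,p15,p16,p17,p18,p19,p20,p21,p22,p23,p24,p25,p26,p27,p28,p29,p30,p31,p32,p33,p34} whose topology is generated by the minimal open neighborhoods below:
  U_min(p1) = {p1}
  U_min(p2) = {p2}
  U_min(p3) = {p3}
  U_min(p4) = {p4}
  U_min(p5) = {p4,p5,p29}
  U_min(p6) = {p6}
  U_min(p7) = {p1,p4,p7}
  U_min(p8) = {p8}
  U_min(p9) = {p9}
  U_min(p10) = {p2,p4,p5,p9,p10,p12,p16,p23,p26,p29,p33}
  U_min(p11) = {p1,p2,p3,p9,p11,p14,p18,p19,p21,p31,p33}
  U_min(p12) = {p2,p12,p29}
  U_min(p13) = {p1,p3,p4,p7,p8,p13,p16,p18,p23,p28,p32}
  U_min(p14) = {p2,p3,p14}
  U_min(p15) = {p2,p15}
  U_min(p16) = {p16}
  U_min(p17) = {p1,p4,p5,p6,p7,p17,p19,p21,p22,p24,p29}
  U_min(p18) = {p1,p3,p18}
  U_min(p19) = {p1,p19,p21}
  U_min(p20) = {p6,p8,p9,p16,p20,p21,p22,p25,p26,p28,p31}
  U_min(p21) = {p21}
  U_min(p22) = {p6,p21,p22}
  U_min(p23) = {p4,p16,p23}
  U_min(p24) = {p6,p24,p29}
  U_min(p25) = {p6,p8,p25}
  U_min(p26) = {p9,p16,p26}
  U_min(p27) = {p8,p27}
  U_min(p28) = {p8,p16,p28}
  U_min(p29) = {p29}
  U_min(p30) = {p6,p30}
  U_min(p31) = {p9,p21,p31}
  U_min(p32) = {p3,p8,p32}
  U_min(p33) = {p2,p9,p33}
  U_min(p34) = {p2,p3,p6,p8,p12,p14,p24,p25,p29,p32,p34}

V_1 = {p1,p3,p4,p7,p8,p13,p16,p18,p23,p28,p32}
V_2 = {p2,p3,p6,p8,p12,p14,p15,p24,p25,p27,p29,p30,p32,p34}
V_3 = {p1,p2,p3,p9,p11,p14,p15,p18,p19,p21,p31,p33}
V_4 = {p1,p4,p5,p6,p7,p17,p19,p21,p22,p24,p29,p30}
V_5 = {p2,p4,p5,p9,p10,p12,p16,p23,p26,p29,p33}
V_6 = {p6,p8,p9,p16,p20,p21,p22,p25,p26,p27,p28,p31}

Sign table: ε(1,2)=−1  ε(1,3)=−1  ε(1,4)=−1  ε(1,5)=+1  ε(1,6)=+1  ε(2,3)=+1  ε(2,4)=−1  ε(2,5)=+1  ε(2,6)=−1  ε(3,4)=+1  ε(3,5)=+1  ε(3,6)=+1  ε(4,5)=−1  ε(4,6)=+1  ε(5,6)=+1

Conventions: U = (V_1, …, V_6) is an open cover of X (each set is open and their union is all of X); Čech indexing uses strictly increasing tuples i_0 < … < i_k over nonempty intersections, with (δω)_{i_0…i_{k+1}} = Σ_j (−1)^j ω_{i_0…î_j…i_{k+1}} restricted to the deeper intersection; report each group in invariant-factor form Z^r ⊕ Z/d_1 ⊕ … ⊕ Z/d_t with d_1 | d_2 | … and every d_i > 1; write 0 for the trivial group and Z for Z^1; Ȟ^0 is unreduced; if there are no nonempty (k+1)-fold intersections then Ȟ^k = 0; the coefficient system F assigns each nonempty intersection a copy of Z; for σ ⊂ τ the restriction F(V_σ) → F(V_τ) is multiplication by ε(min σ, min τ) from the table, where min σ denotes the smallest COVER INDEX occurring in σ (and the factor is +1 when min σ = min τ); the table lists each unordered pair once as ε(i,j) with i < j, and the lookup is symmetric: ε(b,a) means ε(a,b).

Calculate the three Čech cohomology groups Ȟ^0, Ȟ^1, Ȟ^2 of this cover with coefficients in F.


Ȟ^0 = 0, Ȟ^1 = Z/2 and Ȟ^2 = Z

cover nerve:
  V12={p3,p8,p32} V13={p1,p3,p18} V14={p1,p4,p7} V15={p4,p16,p23} V16={p8,p16,p28} V23={p2,p3,p14,p15} V24={p6,p24,p29,p30} V25={p2,p12,p29} V26={p6,p8,p25,p27} V34={p1,p19,p21} V35={p2,p9,p33} V36={p9,p21,p31} V45={p4,p5,p29} V46={p6,p21,p22} V56={p9,p16,p26}
  V123={p3} V126={p8} V134={p1} V145={p4} V156={p16} V235={p2} V245={p29} V246={p6} V346={p21} V356={p9}
C dims 6,15,10; δ0: rk 6, SNF 1^5·2; δ1: rk 9, SNF 1^9
Ȟ^0: (6−6)−0=0 ⇒ 0
Ȟ^1: (15−9)−6=0 plus torsion [2] ⇒ Z/2
Ȟ^2: (10−0)−9=1 ⇒ Z


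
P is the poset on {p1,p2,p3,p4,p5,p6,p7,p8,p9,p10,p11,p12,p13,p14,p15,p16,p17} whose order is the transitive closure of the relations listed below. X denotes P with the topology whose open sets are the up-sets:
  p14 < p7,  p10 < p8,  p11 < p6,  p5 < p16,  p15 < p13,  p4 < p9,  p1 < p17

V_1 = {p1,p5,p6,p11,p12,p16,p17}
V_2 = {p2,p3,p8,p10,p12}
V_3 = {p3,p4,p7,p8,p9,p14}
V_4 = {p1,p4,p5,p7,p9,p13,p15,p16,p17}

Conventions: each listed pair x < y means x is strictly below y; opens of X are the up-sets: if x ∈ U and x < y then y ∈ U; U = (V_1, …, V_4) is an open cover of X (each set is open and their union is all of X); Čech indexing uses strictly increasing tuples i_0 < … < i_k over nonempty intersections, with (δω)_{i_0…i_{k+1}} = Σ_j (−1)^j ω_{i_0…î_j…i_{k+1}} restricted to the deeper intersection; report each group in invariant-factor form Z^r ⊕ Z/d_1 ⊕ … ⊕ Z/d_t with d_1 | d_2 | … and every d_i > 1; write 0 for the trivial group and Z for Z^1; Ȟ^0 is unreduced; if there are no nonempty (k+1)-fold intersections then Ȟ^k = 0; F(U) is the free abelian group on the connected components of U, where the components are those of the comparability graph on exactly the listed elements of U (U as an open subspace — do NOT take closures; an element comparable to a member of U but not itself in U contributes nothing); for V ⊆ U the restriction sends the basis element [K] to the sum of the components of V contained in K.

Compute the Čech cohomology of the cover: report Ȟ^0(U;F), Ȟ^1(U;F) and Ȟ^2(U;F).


Ȟ^0 = Z^10,  Ȟ^1 = 0,  Ȟ^2 = 0

nerve simplices:
  V12={p12} V14={p1,p5,p16,p17} V23={p3,p8} V34={p4,p7,p9}
components per intersection:
  V1: {p1,p17} {p5,p16} {p6,p11} {p12}
  V2: {p2} {p3} {p8,p10} {p12}
  V3: {p3} {p4,p9} {p7,p14} {p8}
  V4: {p1,p17} {p4,p9} {p5,p16} {p7} {p13,p15}
  V12: {p12}
  V14: {p1,p17} {p5,p16}
  V23: {p3} {p8}
  V34: {p4,p9} {p7}
C dims 17,7; δ0: rk 7, SNF 1^7
degree 0: 17−7−0 = 10 → Ȟ^0 ≅ Z^10
degree 1: 7−0−7 = 0 → Ȟ^1 ≅ 0
degree 2: 0−0−0 = 0 → Ȟ^2 ≅ 0


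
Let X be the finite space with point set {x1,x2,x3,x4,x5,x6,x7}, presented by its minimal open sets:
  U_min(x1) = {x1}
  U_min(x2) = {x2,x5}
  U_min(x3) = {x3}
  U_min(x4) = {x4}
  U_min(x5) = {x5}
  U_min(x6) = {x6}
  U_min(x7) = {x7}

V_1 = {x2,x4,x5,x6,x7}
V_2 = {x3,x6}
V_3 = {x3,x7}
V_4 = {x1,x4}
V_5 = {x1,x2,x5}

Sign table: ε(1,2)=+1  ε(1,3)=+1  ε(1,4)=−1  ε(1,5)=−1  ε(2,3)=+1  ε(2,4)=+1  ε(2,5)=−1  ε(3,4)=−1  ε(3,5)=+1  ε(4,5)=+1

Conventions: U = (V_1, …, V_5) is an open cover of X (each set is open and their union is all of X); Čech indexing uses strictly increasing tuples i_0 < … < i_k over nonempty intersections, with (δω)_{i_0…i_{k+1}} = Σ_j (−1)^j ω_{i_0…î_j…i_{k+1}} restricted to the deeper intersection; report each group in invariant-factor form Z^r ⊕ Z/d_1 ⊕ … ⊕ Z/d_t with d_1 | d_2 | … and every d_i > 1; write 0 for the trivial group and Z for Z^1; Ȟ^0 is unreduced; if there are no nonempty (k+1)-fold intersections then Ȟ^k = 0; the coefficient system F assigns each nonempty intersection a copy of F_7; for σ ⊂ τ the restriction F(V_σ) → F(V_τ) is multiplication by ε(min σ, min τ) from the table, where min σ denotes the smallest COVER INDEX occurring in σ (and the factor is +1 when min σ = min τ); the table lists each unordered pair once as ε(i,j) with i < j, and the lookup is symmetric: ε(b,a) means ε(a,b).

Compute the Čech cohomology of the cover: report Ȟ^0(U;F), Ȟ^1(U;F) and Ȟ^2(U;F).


Ȟ^0 = Z/7, Ȟ^1 = Z/7 ⊕ Z/7 and Ȟ^2 = 0

intersection data:
  V12={x6} V13={x7} V14={x4} V15={x2,x5} V23={x3} V45={x1}
C dims 5,6; δ0: rk_F7 4
Ȟ^0 = (5 − 4) − 0 = 1, so Ȟ^0 ≅ Z/7
Ȟ^1 = (6 − 0) − 4 = 2, so Ȟ^1 ≅ Z/7 ⊕ Z/7
Ȟ^2 = (0 − 0) − 0 = 0, so Ȟ^2 ≅ 0


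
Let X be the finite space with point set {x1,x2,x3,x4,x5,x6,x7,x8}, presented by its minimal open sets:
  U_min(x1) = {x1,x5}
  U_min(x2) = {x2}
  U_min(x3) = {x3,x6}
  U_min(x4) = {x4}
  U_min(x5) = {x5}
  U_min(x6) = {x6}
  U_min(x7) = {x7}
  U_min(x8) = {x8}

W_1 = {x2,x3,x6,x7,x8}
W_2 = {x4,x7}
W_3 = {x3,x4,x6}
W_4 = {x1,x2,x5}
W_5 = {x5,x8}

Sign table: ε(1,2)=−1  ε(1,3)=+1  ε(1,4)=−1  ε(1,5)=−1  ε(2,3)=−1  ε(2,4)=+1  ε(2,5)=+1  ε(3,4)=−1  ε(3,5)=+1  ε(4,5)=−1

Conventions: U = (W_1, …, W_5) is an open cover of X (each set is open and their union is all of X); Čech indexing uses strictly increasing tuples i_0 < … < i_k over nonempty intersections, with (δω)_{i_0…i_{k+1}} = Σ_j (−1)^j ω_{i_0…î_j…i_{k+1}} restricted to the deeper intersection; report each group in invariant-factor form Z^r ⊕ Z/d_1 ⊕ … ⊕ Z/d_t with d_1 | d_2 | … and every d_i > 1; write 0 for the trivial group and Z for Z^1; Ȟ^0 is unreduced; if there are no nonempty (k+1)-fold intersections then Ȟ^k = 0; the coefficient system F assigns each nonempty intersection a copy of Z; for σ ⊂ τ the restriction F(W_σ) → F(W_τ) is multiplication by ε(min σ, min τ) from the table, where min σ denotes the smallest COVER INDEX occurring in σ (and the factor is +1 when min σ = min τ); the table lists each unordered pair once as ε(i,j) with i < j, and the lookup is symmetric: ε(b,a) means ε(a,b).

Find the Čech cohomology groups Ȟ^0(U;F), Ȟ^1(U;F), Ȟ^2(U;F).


Ȟ^0(U;F) ≅ 0, Ȟ^1(U;F) ≅ Z ⊕ Z/2 and Ȟ^2(U;F) ≅ 0

cover nerve:
  W12={x7} W13={x3,x6} W14={x2} W15={x8} W23={x4} W45={x5}
C dims 5,6; δ0: rk 5, SNF 1^4·2
Ȟ^0: (5−5)−0=0 ⇒ 0
Ȟ^1: (6−0)−5=1 plus torsion [2] ⇒ Z ⊕ Z/2
Ȟ^2: (0−0)−0=0 ⇒ 0


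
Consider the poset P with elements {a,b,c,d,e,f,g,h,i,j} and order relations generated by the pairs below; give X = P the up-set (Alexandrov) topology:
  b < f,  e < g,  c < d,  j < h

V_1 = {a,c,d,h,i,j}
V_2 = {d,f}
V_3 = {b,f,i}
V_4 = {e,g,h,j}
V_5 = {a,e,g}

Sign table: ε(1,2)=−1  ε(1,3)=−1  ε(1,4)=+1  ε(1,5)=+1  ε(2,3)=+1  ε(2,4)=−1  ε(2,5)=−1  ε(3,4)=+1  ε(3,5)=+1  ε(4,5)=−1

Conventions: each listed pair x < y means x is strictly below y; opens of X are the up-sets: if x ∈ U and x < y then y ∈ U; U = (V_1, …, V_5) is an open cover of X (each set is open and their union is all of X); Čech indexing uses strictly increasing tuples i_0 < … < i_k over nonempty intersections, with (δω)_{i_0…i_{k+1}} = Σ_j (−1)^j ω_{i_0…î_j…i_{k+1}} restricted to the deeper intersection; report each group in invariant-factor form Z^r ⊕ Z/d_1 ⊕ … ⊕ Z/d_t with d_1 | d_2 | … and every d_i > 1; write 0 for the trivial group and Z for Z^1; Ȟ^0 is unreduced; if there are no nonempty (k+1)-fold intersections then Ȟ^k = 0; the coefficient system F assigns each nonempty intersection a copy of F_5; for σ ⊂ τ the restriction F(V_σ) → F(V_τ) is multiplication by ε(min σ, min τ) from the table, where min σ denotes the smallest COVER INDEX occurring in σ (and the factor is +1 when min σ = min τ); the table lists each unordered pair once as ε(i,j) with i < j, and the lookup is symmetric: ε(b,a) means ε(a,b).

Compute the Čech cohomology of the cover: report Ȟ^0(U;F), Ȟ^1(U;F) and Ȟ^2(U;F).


cover nerve:
  V12={d} V13={i} V14={h,j} V15={a} V23={f} V45={e,g}
C dims 5,6; δ0: rk_F5 5
Ȟ^0: (5−5)−0=0 ⇒ 0
Ȟ^1: (6−0)−5=1 ⇒ Z/5
Ȟ^2: (0−0)−0=0 ⇒ 0

Ȟ^0 ≅ 0; Ȟ^1 ≅ Z/5; Ȟ^2 ≅ 0


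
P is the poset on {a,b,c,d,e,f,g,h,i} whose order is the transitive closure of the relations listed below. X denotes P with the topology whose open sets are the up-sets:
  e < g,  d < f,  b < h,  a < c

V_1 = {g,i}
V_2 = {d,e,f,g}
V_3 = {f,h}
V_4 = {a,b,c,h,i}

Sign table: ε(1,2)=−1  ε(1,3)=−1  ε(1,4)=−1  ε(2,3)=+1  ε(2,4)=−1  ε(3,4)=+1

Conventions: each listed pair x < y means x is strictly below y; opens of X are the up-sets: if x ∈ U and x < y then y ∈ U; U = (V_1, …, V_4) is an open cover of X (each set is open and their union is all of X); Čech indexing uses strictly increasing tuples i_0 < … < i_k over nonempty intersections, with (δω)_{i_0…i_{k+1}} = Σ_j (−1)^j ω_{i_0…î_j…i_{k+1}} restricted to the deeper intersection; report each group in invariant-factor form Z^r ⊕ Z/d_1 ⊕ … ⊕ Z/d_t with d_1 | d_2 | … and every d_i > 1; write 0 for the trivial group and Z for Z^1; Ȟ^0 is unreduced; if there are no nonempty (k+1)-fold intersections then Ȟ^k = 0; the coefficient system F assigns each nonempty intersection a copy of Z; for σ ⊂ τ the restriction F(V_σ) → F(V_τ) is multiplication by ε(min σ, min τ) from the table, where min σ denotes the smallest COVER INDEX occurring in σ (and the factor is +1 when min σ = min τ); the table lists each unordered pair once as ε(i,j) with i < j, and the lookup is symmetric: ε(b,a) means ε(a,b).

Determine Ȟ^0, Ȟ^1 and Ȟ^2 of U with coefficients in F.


Ȟ^0(U;F) ≅ Z, Ȟ^1(U;F) ≅ Z and Ȟ^2(U;F) ≅ 0

cover nerve:
  V12={g} V14={i} V23={f} V34={h}
C dims 4,4; δ0: rk 3, SNF 1^3
Ȟ^0: (4−3)−0=1 ⇒ Z
Ȟ^1: (4−0)−3=1 ⇒ Z
Ȟ^2: (0−0)−0=0 ⇒ 0


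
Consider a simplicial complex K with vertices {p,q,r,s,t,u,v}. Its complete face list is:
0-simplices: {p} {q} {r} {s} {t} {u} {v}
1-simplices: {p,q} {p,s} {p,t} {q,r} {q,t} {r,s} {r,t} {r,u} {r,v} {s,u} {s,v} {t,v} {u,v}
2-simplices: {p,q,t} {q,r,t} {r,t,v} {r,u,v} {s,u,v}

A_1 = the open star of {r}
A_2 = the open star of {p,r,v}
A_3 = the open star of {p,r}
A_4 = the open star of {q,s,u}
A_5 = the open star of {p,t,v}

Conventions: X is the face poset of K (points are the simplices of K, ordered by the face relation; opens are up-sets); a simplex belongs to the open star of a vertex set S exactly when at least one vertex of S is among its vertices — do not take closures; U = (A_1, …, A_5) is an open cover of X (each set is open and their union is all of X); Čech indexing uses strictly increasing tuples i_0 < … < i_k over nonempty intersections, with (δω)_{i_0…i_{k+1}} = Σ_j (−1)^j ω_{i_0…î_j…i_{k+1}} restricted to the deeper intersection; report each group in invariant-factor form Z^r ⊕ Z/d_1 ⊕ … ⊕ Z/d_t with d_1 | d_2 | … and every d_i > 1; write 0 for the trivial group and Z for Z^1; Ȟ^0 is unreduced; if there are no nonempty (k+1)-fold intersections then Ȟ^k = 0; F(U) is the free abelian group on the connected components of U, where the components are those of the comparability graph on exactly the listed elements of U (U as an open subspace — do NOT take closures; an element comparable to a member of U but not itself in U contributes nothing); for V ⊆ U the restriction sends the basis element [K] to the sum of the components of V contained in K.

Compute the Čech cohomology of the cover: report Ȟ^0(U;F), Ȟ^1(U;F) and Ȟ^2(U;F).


nonempty overlaps:
  A1={{r},{q,r},{r,s},{r,t},{r,u},{r,v},{q,r,t},{r,t,v},{r,u,v}} A2={{p},{r},{v},{p,q},{p,s},{p,t},{q,r},{r,s},{r,t},{r,u},{r,v},{s,v},{t,v},{u,v},{p,q,t},{q,r,t},{r,t,v},{r,u,v},{s,u,v}} A3={{p},{r},{p,q},{p,s},{p,t},{q,r},{r,s},{r,t},{r,u},{r,v},{p,q,t},{q,r,t},{r,t,v},{r,u,v}} A4={{q},{s},{u},{p,q},{p,s},{q,r},{q,t},{r,s},{r,u},{s,u},{s,v},{u,v},{p,q,t},{q,r,t},{r,u,v},{s,u,v}} A5={{p},{t},{v},{p,q},{p,s},{p,t},{q,t},{r,t},{r,v},{s,v},{t,v},{u,v},{p,q,t},{q,r,t},{r,t,v},{r,u,v},{s,u,v}}
  A12={{r},{q,r},{r,s},{r,t},{r,u},{r,v},{q,r,t},{r,t,v},{r,u,v}} A13={{r},{q,r},{r,s},{r,t},{r,u},{r,v},{q,r,t},{r,t,v},{r,u,v}} A14={{q,r},{r,s},{r,u},{q,r,t},{r,u,v}} A15={{r,t},{r,v},{q,r,t},{r,t,v},{r,u,v}} A23={{p},{r},{p,q},{p,s},{p,t},{q,r},{r,s},{r,t},{r,u},{r,v},{p,q,t},{q,r,t},{r,t,v},{r,u,v}} A24={{p,q},{p,s},{q,r},{r,s},{r,u},{s,v},{u,v},{p,q,t},{q,r,t},{r,u,v},{s,u,v}} A25={{p},{v},{p,q},{p,s},{p,t},{r,t},{r,v},{s,v},{t,v},{u,v},{p,q,t},{q,r,t},{r,t,v},{r,u,v},{s,u,v}} A34={{p,q},{p,s},{q,r},{r,s},{r,u},{p,q,t},{q,r,t},{r,u,v}} A35={{p},{p,q},{p,s},{p,t},{r,t},{r,v},{p,q,t},{q,r,t},{r,t,v},{r,u,v}} A45={{p,q},{p,s},{q,t},{s,v},{u,v},{p,q,t},{q,r,t},{r,u,v},{s,u,v}}
  A123={{r},{q,r},{r,s},{r,t},{r,u},{r,v},{q,r,t},{r,t,v},{r,u,v}} A124={{q,r},{r,s},{r,u},{q,r,t},{r,u,v}} A125={{r,t},{r,v},{q,r,t},{r,t,v},{r,u,v}} A134={{q,r},{r,s},{r,u},{q,r,t},{r,u,v}} A135={{r,t},{r,v},{q,r,t},{r,t,v},{r,u,v}} A145={{q,r,t},{r,u,v}} A234={{p,q},{p,s},{q,r},{r,s},{r,u},{p,q,t},{q,r,t},{r,u,v}} A235={{p},{p,q},{p,s},{p,t},{r,t},{r,v},{p,q,t},{q,r,t},{r,t,v},{r,u,v}} A245={{p,q},{p,s},{s,v},{u,v},{p,q,t},{q,r,t},{r,u,v},{s,u,v}} A345={{p,q},{p,s},{p,q,t},{q,r,t},{r,u,v}}
  A1234={{q,r},{r,s},{r,u},{q,r,t},{r,u,v}} A1235={{r,t},{r,v},{q,r,t},{r,t,v},{r,u,v}} A1245={{q,r,t},{r,u,v}} A1345={{q,r,t},{r,u,v}} A2345={{p,q},{p,s},{p,q,t},{q,r,t},{r,u,v}}
  A12345={{q,r,t},{r,u,v}}
components per intersection:
  A1: {{r},{q,r},{r,s},{r,t},{r,u},{r,v},{q,r,t},{r,t,v},{r,u,v}}
  A2: {{p},{p,q},{p,s},{p,t},{p,q,t}} {{r},{v},{q,r},{r,s},{r,t},{r,u},{r,v},{s,v},{t,v},{u,v},{q,r,t},{r,t,v},{r,u,v},{s,u,v}}
  A3: {{p},{p,q},{p,s},{p,t},{p,q,t}} {{r},{q,r},{r,s},{r,t},{r,u},{r,v},{q,r,t},{r,t,v},{r,u,v}}
  A4: {{q},{p,q},{q,r},{q,t},{p,q,t},{q,r,t}} {{s},{u},{p,s},{r,s},{r,u},{s,u},{s,v},{u,v},{r,u,v},{s,u,v}}
  A5: {{p},{t},{v},{p,q},{p,s},{p,t},{q,t},{r,t},{r,v},{s,v},{t,v},{u,v},{p,q,t},{q,r,t},{r,t,v},{r,u,v},{s,u,v}}
  A12: {{r},{q,r},{r,s},{r,t},{r,u},{r,v},{q,r,t},{r,t,v},{r,u,v}}
  A13: {{r},{q,r},{r,s},{r,t},{r,u},{r,v},{q,r,t},{r,t,v},{r,u,v}}
  A14: {{q,r},{q,r,t}} {{r,s}} {{r,u},{r,u,v}}
  A15: {{r,t},{r,v},{q,r,t},{r,t,v},{r,u,v}}
  A23: {{p},{p,q},{p,s},{p,t},{p,q,t}} {{r},{q,r},{r,s},{r,t},{r,u},{r,v},{q,r,t},{r,t,v},{r,u,v}}
  A24: {{p,q},{p,q,t}} {{p,s}} {{q,r},{q,r,t}} {{r,s}} {{r,u},{s,v},{u,v},{r,u,v},{s,u,v}}
  A25: {{p},{p,q},{p,s},{p,t},{p,q,t}} {{v},{r,t},{r,v},{s,v},{t,v},{u,v},{q,r,t},{r,t,v},{r,u,v},{s,u,v}}
  A34: {{p,q},{p,q,t}} {{p,s}} {{q,r},{q,r,t}} {{r,s}} {{r,u},{r,u,v}}
  A35: {{p},{p,q},{p,s},{p,t},{p,q,t}} {{r,t},{r,v},{q,r,t},{r,t,v},{r,u,v}}
  A45: {{p,q},{q,t},{p,q,t},{q,r,t}} {{p,s}} {{s,v},{u,v},{r,u,v},{s,u,v}}
  A123: {{r},{q,r},{r,s},{r,t},{r,u},{r,v},{q,r,t},{r,t,v},{r,u,v}}
  A124: {{q,r},{q,r,t}} {{r,s}} {{r,u},{r,u,v}}
  A125: {{r,t},{r,v},{q,r,t},{r,t,v},{r,u,v}}
  A134: {{q,r},{q,r,t}} {{r,s}} {{r,u},{r,u,v}}
  A135: {{r,t},{r,v},{q,r,t},{r,t,v},{r,u,v}}
  A145: {{q,r,t}} {{r,u,v}}
  A234: {{p,q},{p,q,t}} {{p,s}} {{q,r},{q,r,t}} {{r,s}} {{r,u},{r,u,v}}
  A235: {{p},{p,q},{p,s},{p,t},{p,q,t}} {{r,t},{r,v},{q,r,t},{r,t,v},{r,u,v}}
  A245: {{p,q},{p,q,t}} {{p,s}} {{s,v},{u,v},{r,u,v},{s,u,v}} {{q,r,t}}
  A345: {{p,q},{p,q,t}} {{p,s}} {{q,r,t}} {{r,u,v}}
  A1234: {{q,r},{q,r,t}} {{r,s}} {{r,u},{r,u,v}}
  A1235: {{r,t},{r,v},{q,r,t},{r,t,v},{r,u,v}}
  A1245: {{q,r,t}} {{r,u,v}}
  A1345: {{q,r,t}} {{r,u,v}}
  A2345: {{p,q},{p,q,t}} {{p,s}} {{q,r,t}} {{r,u,v}}
  A12345: {{q,r,t}} {{r,u,v}}
C dims 8,25,26,12; δ0: rk 7, SNF 1^7; δ1: rk 16, SNF 1^16; δ2: rk 10, SNF 1^10
degree 0: 8−7−0 = 1 → Ȟ^0 ≅ Z
degree 1: 25−16−7 = 2 → Ȟ^1 ≅ Z^2
degree 2: 26−10−16 = 0 → Ȟ^2 ≅ 0

Ȟ^0 ≅ Z,  Ȟ^1 ≅ Z^2,  Ȟ^2 ≅ 0


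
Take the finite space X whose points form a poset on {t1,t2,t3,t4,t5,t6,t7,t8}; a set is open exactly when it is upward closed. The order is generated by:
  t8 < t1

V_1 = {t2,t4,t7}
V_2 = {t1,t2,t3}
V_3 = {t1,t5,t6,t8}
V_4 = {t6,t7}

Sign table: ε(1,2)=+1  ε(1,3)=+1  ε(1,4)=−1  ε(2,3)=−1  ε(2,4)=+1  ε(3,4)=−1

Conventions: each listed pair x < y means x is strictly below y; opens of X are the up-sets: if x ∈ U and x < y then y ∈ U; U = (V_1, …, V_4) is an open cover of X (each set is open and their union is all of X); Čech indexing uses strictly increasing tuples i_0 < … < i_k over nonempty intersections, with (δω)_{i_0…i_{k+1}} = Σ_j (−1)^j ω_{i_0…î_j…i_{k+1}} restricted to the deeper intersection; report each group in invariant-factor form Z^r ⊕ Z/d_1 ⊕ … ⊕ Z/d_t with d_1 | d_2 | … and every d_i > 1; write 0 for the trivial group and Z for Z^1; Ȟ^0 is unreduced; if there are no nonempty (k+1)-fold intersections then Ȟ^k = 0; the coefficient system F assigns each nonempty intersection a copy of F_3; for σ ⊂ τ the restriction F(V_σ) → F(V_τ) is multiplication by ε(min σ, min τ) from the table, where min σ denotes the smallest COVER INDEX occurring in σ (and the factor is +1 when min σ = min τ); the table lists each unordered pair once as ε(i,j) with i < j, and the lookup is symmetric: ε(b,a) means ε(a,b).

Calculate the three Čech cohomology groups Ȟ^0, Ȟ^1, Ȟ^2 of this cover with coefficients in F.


nonempty intersections:
  V12={t2} V14={t7} V23={t1} V34={t6}
C dims 4,4; δ0: rk_F3 4
Ȟ^0: (4−4)−0=0 ⇒ 0
Ȟ^1: (4−0)−4=0 ⇒ 0
Ȟ^2: (0−0)−0=0 ⇒ 0

Ȟ^0 ≅ 0,  Ȟ^1 ≅ 0,  Ȟ^2 ≅ 0


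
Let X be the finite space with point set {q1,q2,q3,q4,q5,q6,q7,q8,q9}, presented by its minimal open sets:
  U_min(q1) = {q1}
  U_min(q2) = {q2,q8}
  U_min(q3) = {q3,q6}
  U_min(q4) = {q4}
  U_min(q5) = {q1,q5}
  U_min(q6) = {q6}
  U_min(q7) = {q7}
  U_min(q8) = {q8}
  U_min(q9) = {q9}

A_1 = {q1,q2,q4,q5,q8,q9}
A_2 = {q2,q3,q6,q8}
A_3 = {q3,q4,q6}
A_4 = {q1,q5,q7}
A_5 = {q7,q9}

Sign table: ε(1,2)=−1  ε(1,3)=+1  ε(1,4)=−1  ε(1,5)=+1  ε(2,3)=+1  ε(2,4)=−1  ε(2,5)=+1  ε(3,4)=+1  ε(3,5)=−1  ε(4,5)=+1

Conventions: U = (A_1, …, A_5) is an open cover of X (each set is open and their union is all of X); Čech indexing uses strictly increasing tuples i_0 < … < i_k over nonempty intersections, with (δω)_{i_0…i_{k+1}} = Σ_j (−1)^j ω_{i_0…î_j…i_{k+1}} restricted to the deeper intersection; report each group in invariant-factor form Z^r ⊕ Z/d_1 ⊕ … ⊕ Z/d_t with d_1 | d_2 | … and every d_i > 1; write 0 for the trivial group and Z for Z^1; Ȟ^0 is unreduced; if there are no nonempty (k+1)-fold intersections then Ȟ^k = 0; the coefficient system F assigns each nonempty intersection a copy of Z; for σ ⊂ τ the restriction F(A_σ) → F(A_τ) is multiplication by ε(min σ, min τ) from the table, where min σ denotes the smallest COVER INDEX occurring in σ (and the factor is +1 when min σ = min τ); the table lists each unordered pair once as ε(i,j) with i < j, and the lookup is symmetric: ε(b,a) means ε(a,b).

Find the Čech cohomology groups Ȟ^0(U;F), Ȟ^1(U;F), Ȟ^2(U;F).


nonempty intersections:
  A12={q2,q8} A13={q4} A14={q1,q5} A15={q9} A23={q3,q6} A45={q7}
C dims 5,6; δ0: rk 5, SNF 1^4·2
Ȟ^0: (5−5)−0=0 ⇒ 0
Ȟ^1: (6−0)−5=1 plus torsion [2] ⇒ Z ⊕ Z/2
Ȟ^2: (0−0)−0=0 ⇒ 0

Ȟ^0(U;F) ≅ 0,  Ȟ^1(U;F) ≅ Z ⊕ Z/2,  Ȟ^2(U;F) ≅ 0


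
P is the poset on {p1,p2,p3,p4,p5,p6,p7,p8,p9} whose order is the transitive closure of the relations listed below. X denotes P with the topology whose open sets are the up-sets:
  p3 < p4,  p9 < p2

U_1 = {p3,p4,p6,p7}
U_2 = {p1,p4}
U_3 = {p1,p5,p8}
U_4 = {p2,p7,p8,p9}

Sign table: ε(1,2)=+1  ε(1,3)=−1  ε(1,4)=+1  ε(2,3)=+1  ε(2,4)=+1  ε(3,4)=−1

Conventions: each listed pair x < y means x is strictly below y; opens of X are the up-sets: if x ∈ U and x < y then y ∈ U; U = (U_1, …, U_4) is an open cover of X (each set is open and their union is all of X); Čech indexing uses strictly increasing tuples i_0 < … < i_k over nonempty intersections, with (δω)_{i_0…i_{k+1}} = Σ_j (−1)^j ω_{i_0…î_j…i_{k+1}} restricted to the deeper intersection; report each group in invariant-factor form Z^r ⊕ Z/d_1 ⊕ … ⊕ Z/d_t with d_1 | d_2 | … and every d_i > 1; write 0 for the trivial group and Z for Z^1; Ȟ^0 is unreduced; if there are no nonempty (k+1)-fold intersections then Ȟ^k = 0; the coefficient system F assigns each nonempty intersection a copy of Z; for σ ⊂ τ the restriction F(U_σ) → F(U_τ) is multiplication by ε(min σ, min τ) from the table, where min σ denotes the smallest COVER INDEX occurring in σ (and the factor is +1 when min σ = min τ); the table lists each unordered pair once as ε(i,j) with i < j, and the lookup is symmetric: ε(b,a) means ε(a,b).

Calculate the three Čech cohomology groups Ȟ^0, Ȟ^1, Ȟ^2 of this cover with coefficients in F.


intersection data:
  U12={p4} U14={p7} U23={p1} U34={p8}
C dims 4,4; δ0: rk 4, SNF 1^3·2
Ȟ^0 = (4 − 4) − 0 = 0, so Ȟ^0 ≅ 0
Ȟ^1 = (4 − 0) − 4 = 0 plus torsion [2], so Ȟ^1 ≅ Z/2
Ȟ^2 = (0 − 0) − 0 = 0, so Ȟ^2 ≅ 0

Ȟ^0 = 0, Ȟ^1 = Z/2 and Ȟ^2 = 0


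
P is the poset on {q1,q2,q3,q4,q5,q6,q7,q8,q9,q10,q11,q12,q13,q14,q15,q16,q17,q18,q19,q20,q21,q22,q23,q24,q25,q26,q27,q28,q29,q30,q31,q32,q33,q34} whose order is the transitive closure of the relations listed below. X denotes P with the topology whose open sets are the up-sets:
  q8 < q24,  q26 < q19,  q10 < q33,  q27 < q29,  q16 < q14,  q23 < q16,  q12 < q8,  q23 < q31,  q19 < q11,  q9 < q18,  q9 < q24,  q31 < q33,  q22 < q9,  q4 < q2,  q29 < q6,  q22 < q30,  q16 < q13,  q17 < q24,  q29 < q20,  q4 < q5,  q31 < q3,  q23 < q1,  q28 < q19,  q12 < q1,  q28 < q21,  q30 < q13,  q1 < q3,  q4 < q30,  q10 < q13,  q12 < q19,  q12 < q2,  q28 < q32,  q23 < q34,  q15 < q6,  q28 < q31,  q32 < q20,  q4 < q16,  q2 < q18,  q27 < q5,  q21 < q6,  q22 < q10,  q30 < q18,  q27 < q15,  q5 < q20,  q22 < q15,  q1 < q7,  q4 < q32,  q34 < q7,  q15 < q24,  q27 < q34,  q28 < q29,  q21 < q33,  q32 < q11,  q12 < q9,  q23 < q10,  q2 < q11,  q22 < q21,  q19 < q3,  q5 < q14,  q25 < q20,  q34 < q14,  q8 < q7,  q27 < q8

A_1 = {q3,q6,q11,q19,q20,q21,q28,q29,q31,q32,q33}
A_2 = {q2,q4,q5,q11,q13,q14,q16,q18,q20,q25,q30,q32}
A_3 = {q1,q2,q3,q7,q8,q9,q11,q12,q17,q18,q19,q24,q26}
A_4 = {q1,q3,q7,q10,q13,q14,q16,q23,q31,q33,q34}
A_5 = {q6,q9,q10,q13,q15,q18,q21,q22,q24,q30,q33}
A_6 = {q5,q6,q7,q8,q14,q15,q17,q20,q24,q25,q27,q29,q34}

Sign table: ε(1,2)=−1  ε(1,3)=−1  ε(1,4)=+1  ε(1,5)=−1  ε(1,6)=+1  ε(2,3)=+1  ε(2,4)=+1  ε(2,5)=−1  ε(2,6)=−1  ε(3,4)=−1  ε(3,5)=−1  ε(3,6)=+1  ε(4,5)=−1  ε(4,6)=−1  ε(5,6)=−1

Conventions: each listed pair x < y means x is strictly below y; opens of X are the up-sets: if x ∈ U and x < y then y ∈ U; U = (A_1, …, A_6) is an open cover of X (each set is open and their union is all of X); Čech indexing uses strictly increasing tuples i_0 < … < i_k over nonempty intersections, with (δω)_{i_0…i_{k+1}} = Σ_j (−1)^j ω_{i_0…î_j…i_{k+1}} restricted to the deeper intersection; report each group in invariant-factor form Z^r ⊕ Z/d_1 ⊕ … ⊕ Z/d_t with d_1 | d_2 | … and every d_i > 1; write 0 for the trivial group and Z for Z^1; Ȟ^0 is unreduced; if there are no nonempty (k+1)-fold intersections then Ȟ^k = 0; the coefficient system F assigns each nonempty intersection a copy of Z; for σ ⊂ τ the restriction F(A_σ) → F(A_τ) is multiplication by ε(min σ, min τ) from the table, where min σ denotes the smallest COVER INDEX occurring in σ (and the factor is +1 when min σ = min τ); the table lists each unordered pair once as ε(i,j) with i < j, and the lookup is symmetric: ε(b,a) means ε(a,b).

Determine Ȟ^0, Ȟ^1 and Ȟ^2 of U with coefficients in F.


cover nerve:
  A12={q11,q20,q32} A13={q3,q11,q19} A14={q3,q31,q33} A15={q6,q21,q33} A16={q6,q20,q29} A23={q2,q11,q18} A24={q13,q14,q16} A25={q13,q18,q30} A26={q5,q14,q20,q25} A34={q1,q3,q7} A35={q9,q18,q24} A36={q7,q8,q17,q24} A45={q10,q13,q33} A46={q7,q14,q34} A56={q6,q15,q24}
  A123={q11} A126={q20} A134={q3} A145={q33} A156={q6} A235={q18} A245={q13} A246={q14} A346={q7} A356={q24}
C dims 6,15,10; δ0: rk 6, SNF 1^5·2; δ1: rk 9, SNF 1^9
Ȟ^0: (6−6)−0=0 ⇒ 0
Ȟ^1: (15−9)−6=0 plus torsion [2] ⇒ Z/2
Ȟ^2: (10−0)−9=1 ⇒ Z

Ȟ^0 ≅ 0; Ȟ^1 ≅ Z/2; Ȟ^2 ≅ Z


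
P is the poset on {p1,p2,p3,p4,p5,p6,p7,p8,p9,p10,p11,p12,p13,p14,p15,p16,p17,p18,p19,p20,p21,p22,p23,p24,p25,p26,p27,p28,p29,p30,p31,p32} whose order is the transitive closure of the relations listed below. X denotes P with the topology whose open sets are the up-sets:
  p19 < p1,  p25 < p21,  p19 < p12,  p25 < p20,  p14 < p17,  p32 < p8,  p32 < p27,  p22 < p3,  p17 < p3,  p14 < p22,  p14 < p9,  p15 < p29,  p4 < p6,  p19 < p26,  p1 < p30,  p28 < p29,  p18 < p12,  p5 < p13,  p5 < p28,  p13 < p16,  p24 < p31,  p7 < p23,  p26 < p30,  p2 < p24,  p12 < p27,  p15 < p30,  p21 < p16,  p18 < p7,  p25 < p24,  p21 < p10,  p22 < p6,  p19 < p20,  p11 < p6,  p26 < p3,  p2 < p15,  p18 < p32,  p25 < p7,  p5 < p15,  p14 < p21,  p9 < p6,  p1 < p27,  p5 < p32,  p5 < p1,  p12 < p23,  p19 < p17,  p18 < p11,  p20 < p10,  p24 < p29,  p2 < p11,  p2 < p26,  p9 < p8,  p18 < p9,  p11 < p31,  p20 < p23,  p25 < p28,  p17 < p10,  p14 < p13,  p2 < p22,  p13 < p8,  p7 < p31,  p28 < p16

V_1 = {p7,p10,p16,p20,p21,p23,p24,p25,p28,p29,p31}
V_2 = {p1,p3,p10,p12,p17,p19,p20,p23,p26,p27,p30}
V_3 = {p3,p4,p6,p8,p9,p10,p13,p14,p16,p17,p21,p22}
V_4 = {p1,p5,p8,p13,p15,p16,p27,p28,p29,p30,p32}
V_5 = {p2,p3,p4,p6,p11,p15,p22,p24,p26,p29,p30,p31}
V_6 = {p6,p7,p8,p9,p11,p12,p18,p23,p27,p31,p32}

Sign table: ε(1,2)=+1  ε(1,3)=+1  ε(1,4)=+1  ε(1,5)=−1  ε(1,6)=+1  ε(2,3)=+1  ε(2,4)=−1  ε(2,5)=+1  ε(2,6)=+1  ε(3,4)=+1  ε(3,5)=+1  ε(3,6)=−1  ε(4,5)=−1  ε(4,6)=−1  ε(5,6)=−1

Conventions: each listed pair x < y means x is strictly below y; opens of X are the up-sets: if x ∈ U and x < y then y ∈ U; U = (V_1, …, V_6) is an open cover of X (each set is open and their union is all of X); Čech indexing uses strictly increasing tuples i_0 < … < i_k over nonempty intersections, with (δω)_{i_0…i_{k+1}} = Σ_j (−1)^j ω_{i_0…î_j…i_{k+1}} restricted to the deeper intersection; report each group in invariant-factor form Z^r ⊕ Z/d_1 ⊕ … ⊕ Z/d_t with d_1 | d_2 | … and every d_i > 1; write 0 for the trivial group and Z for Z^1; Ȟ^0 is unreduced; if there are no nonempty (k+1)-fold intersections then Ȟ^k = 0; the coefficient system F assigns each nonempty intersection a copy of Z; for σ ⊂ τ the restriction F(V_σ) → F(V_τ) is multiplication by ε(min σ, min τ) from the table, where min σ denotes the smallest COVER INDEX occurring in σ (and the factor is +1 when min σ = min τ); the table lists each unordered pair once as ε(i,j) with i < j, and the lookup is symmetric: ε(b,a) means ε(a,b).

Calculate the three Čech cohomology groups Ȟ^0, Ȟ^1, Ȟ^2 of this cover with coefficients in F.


Ȟ^0(U;F) ≅ 0, Ȟ^1(U;F) ≅ Z/2, Ȟ^2(U;F) ≅ Z

cover nerve:
  V12={p10,p20,p23} V13={p10,p16,p21} V14={p16,p28,p29} V15={p24,p29,p31} V16={p7,p23,p31} V23={p3,p10,p17} V24={p1,p27,p30} V25={p3,p26,p30} V26={p12,p23,p27} V34={p8,p13,p16} V35={p3,p4,p6,p22} V36={p6,p8,p9} V45={p15,p29,p30} V46={p8,p27,p32} V56={p6,p11,p31}
  V123={p10} V126={p23} V134={p16} V145={p29} V156={p31} V235={p3} V245={p30} V246={p27} V346={p8} V356={p6}
C dims 6,15,10; δ0: rk 6, SNF 1^5·2; δ1: rk 9, SNF 1^9
Ȟ^0: (6−6)−0=0 ⇒ 0
Ȟ^1: (15−9)−6=0 plus torsion [2] ⇒ Z/2
Ȟ^2: (10−0)−9=1 ⇒ Z


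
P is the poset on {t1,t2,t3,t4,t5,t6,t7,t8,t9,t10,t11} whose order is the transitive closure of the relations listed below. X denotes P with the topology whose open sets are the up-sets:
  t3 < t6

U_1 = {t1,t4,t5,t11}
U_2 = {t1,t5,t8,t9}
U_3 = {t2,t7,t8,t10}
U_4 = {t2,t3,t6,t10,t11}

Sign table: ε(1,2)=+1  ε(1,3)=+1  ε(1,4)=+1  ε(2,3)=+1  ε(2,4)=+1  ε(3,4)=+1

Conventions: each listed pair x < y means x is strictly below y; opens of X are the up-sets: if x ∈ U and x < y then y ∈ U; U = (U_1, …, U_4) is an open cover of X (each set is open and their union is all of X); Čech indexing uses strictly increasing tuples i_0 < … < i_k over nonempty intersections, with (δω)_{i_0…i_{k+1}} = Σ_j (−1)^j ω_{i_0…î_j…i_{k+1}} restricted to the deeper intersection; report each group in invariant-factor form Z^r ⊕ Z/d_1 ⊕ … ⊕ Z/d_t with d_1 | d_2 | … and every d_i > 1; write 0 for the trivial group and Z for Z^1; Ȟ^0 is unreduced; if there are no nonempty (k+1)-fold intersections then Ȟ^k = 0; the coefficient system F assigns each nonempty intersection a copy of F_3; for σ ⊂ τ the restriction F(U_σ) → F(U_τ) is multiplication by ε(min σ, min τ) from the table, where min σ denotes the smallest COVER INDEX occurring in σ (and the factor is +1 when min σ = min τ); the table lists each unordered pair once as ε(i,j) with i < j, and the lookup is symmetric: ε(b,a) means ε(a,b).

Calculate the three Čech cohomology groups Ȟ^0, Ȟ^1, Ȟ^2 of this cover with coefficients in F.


Ȟ^0 ≅ Z/3, Ȟ^1 ≅ Z/3 and Ȟ^2 ≅ 0

intersection data:
  U12={t1,t5} U14={t11} U23={t8} U34={t2,t10}
C dims 4,4; δ0: rk_F3 3
Ȟ^0 = (4 − 3) − 0 = 1, so Ȟ^0 ≅ Z/3
Ȟ^1 = (4 − 0) − 3 = 1, so Ȟ^1 ≅ Z/3
Ȟ^2 = (0 − 0) − 0 = 0, so Ȟ^2 ≅ 0


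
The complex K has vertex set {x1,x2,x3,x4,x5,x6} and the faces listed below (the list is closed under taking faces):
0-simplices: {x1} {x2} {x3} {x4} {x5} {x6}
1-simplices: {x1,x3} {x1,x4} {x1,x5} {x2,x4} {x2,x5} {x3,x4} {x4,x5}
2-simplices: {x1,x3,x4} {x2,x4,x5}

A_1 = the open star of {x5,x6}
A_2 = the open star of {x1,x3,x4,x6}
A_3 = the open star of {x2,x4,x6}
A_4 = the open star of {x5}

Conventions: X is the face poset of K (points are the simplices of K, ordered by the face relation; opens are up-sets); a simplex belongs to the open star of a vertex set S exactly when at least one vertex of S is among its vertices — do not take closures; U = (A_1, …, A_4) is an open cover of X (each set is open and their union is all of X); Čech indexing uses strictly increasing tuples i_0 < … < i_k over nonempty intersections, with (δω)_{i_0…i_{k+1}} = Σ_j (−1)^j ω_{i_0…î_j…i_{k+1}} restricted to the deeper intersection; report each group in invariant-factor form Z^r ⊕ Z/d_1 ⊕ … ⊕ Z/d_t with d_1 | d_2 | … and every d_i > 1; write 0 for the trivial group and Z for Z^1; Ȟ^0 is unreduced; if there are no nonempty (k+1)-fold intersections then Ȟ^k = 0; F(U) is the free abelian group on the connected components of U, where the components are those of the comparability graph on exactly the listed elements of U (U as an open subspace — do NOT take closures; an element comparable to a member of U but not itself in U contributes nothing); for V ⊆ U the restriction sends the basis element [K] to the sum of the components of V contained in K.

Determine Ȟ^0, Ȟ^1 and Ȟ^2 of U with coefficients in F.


Ȟ^0(U;F) ≅ Z^2; Ȟ^1(U;F) ≅ Z; Ȟ^2(U;F) ≅ 0

nerve of the cover:
  A1={{x5},{x6},{x1,x5},{x2,x5},{x4,x5},{x2,x4,x5}} A2={{x1},{x3},{x4},{x6},{x1,x3},{x1,x4},{x1,x5},{x2,x4},{x3,x4},{x4,x5},{x1,x3,x4},{x2,x4,x5}} A3={{x2},{x4},{x6},{x1,x4},{x2,x4},{x2,x5},{x3,x4},{x4,x5},{x1,x3,x4},{x2,x4,x5}} A4={{x5},{x1,x5},{x2,x5},{x4,x5},{x2,x4,x5}}
  A12={{x6},{x1,x5},{x4,x5},{x2,x4,x5}} A13={{x6},{x2,x5},{x4,x5},{x2,x4,x5}} A14={{x5},{x1,x5},{x2,x5},{x4,x5},{x2,x4,x5}} A23={{x4},{x6},{x1,x4},{x2,x4},{x3,x4},{x4,x5},{x1,x3,x4},{x2,x4,x5}} A24={{x1,x5},{x4,x5},{x2,x4,x5}} A34={{x2,x5},{x4,x5},{x2,x4,x5}}
  A123={{x6},{x4,x5},{x2,x4,x5}} A124={{x1,x5},{x4,x5},{x2,x4,x5}} A134={{x2,x5},{x4,x5},{x2,x4,x5}} A234={{x4,x5},{x2,x4,x5}}
  A1234={{x4,x5},{x2,x4,x5}}
components per intersection:
  A1: {{x5},{x1,x5},{x2,x5},{x4,x5},{x2,x4,x5}} {{x6}}
  A2: {{x1},{x3},{x4},{x1,x3},{x1,x4},{x1,x5},{x2,x4},{x3,x4},{x4,x5},{x1,x3,x4},{x2,x4,x5}} {{x6}}
  A3: {{x2},{x4},{x1,x4},{x2,x4},{x2,x5},{x3,x4},{x4,x5},{x1,x3,x4},{x2,x4,x5}} {{x6}}
  A4: {{x5},{x1,x5},{x2,x5},{x4,x5},{x2,x4,x5}}
  A12: {{x6}} {{x1,x5}} {{x4,x5},{x2,x4,x5}}
  A13: {{x6}} {{x2,x5},{x4,x5},{x2,x4,x5}}
  A14: {{x5},{x1,x5},{x2,x5},{x4,x5},{x2,x4,x5}}
  A23: {{x4},{x1,x4},{x2,x4},{x3,x4},{x4,x5},{x1,x3,x4},{x2,x4,x5}} {{x6}}
  A24: {{x1,x5}} {{x4,x5},{x2,x4,x5}}
  A34: {{x2,x5},{x4,x5},{x2,x4,x5}}
  A123: {{x6}} {{x4,x5},{x2,x4,x5}}
  A124: {{x1,x5}} {{x4,x5},{x2,x4,x5}}
  A134: {{x2,x5},{x4,x5},{x2,x4,x5}}
  A234: {{x4,x5},{x2,x4,x5}}
  A1234: {{x4,x5},{x2,x4,x5}}
C dims 7,11,6,1; δ0: rk 5, SNF 1^5; δ1: rk 5, SNF 1^5; δ2: rk 1, SNF 1^1
Ȟ^0 = (7 − 5) − 0 = 2, so Ȟ^0 ≅ Z^2
Ȟ^1 = (11 − 5) − 5 = 1, so Ȟ^1 ≅ Z
Ȟ^2 = (6 − 1) − 5 = 0, so Ȟ^2 ≅ 0


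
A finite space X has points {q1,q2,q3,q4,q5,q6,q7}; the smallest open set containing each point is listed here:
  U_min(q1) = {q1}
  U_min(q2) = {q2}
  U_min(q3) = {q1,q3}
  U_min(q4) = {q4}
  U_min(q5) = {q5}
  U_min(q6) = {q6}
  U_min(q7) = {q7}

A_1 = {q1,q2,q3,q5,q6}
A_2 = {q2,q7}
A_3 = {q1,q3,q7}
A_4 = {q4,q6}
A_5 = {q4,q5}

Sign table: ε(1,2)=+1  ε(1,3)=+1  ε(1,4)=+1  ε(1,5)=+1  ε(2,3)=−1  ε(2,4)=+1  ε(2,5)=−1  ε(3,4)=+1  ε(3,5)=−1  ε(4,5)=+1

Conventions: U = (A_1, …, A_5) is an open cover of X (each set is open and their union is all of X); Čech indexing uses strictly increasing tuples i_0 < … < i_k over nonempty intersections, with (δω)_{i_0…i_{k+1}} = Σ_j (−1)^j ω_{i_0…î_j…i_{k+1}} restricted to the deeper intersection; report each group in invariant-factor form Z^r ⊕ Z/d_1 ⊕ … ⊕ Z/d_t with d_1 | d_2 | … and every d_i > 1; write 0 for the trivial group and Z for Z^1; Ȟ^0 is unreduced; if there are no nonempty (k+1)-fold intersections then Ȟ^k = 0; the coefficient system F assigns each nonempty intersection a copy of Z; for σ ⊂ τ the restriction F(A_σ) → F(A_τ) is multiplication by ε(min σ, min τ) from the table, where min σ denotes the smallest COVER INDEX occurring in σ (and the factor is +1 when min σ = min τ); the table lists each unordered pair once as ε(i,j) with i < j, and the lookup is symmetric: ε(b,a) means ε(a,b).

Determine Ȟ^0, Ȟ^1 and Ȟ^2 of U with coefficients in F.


nerve of the cover:
  A12={q2} A13={q1,q3} A14={q6} A15={q5} A23={q7} A45={q4}
C dims 5,6; δ0: rk 5, SNF 1^4·2
Ȟ^0 = (5 − 5) − 0 = 0, so Ȟ^0 ≅ 0
Ȟ^1 = (6 − 0) − 5 = 1 plus torsion [2], so Ȟ^1 ≅ Z ⊕ Z/2
Ȟ^2 = (0 − 0) − 0 = 0, so Ȟ^2 ≅ 0

Ȟ^0 = 0, Ȟ^1 = Z ⊕ Z/2, Ȟ^2 = 0


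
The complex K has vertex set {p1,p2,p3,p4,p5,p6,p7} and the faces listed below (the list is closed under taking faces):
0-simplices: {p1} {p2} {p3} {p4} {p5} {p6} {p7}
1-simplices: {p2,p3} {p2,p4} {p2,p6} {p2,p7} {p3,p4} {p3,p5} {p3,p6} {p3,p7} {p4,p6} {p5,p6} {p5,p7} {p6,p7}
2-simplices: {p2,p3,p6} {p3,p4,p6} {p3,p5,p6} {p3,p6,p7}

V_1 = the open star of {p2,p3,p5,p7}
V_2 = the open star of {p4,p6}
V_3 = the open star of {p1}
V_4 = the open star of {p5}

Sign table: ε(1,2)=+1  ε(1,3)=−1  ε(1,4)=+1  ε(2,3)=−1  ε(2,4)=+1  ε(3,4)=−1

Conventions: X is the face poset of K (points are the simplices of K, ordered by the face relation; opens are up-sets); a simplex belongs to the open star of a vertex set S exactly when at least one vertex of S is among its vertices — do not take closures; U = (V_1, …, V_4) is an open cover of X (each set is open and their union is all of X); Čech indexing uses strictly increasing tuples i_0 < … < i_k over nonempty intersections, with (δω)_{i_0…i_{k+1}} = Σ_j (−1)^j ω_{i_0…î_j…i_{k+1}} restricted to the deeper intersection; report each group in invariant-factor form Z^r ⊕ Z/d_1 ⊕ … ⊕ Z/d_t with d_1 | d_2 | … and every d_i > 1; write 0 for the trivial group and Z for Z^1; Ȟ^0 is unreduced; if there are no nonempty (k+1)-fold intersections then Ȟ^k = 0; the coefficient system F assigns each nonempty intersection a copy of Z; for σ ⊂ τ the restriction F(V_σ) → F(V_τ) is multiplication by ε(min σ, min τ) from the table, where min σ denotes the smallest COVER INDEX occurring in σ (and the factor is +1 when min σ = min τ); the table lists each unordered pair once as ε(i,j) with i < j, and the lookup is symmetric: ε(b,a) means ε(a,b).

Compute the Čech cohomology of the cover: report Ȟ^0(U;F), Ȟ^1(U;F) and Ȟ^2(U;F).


Ȟ^0 = Z^2,  Ȟ^1 = 0,  Ȟ^2 = 0

nonempty overlaps:
  V1={{p2},{p3},{p5},{p7},{p2,p3},{p2,p4},{p2,p6},{p2,p7},{p3,p4},{p3,p5},{p3,p6},{p3,p7},{p5,p6},{p5,p7},{p6,p7},{p2,p3,p6},{p3,p4,p6},{p3,p5,p6},{p3,p6,p7}} V2={{p4},{p6},{p2,p4},{p2,p6},{p3,p4},{p3,p6},{p4,p6},{p5,p6},{p6,p7},{p2,p3,p6},{p3,p4,p6},{p3,p5,p6},{p3,p6,p7}} V3={{p1}} V4={{p5},{p3,p5},{p5,p6},{p5,p7},{p3,p5,p6}}
  V12={{p2,p4},{p2,p6},{p3,p4},{p3,p6},{p5,p6},{p6,p7},{p2,p3,p6},{p3,p4,p6},{p3,p5,p6},{p3,p6,p7}} V14={{p5},{p3,p5},{p5,p6},{p5,p7},{p3,p5,p6}} V24={{p5,p6},{p3,p5,p6}}
  V124={{p5,p6},{p3,p5,p6}}
C dims 4,3,1; δ0: rk 2, SNF 1^2; δ1: rk 1, SNF 1^1
degree 0: 4−2−0 = 2 → Ȟ^0 ≅ Z^2
degree 1: 3−1−2 = 0 → Ȟ^1 ≅ 0
degree 2: 1−0−1 = 0 → Ȟ^2 ≅ 0
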